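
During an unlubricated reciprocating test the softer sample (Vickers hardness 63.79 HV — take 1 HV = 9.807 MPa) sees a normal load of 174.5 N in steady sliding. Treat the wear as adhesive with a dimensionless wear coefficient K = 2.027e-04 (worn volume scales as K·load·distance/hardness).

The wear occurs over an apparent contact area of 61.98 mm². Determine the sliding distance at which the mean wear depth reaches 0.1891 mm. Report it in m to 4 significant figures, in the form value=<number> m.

Displayed values are rounded; all working math maintains exact precision. Rounded just once, at 4 significant figures.
Convert: Hardness H = 63.79 HV × 9.807 MPa/HV = 625.6 MPa = 6.256e+08 Pa.
Convert: Contact area A = 61.98 mm² = 6.198e-05 m².
Convert: Depth limit h_lim = 0.1891 mm = 1.891e-04 m.
In SI base units, W = 174.5 N, H = 6.256e+08 Pa, K = 2.027e-04.
Wearable volume V_lim = h_lim·A = 1.891e-04 · 6.198e-05 = 1.172e-08 m³.
Thus life L = V_lim·H/(K·W) = 1.172e-08 · 6.256e+08 / (2.027e-04 · 174.5) = 207.3 m.

value=207.3 m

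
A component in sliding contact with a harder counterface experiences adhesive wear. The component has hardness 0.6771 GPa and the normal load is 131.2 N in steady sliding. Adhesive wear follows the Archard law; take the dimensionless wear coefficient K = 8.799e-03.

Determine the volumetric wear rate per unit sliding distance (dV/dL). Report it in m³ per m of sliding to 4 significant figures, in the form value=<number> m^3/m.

The computation holds exact precision; intermediates appear rounded, and rounded once at the end, at 4 significant figures.
Hardness H = 0.6771 GPa = 6.771e+08 Pa.
Restated in SI base units: W = 131.2 N, H = 6.771e+08 Pa, K = 8.799e-03.
Volumetric rate dV/dL = K·W/H (independent of L): 8.799e-03 · 131.2 / 6.771e+08 = 1.705e-09 m³/m.

value=1.705e-09 m^3/m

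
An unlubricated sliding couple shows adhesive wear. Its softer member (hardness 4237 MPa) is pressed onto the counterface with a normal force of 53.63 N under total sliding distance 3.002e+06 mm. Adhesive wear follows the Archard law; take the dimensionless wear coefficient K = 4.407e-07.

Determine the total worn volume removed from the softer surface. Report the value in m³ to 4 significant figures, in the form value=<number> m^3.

Intermediate values are printed rounded. All arithmetic runs at exact precision, and a single final rounding: four significant figures.
Convert: Distance L = 3.002e+06 mm = 3002 m.
Convert: Hardness H = 4237 MPa = 4.237e+09 Pa.
Working in SI base units: W = 53.63 N, H = 4.237e+09 Pa, K = 4.407e-07.
Wear volume V = K·W·L/H = 4.407e-07 · 53.63 · 3002 / 4.237e+09 = 1.675e-11 m³.

value=1.675e-11 m^3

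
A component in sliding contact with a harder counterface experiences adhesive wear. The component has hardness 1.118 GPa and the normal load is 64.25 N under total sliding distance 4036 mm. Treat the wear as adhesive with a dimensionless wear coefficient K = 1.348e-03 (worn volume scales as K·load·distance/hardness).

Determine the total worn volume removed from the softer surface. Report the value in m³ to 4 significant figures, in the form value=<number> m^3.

value=3.127e-10 m^3

Every step maintains full float precision — the intermediates are printed rounded; rounded just once to 4 significant digits.
Convert: The distance L = 4036 mm = 4.036 m.
Convert: Hardness H = 1.118 GPa = 1.118e+09 Pa.
Working in SI base units: W = 64.25 N, H = 1.118e+09 Pa, K = 1.348e-03.
Worn volume V = K·W·L/H = 1.348e-03 · 64.25 · 4.036 / 1.118e+09 = 3.127e-10 m³.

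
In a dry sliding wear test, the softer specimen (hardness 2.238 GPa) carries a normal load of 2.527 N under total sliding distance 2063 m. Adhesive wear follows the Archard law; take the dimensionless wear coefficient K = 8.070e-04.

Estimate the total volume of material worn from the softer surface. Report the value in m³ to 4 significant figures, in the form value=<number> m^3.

value=1.880e-09 m^3

Intermediates are shown rounded — all working math carries exact precision; a single final rounding to 4 significant digits.
Convert: Hardness H = 2.238 GPa = 2.238e+09 Pa.
Expressed in SI base units: W = 2.527 N, H = 2.238e+09 Pa, K = 8.070e-04.
Archard volume V = K·W·L/H = 8.070e-04 · 2.527 · 2063 / 2.238e+09 = 1.880e-09 m³.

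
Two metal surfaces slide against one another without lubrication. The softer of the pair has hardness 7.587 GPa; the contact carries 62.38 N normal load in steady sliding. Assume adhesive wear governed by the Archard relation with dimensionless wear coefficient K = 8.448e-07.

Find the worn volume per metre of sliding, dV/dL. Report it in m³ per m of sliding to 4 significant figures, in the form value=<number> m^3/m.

Displayed values are rounded; the computation holds full float precision, and a single final rounding to 4 significant figures.
Convert: Hardness H = 7.587 GPa = 7.587e+09 Pa.
Working in SI base units: W = 62.38 N, H = 7.587e+09 Pa, K = 8.448e-07.
Sliding wear rate dV/dL = K·W/H, so: 8.448e-07 · 62.38 / 7.587e+09 = 6.946e-15 m³/m.

value=6.946e-15 m^3/m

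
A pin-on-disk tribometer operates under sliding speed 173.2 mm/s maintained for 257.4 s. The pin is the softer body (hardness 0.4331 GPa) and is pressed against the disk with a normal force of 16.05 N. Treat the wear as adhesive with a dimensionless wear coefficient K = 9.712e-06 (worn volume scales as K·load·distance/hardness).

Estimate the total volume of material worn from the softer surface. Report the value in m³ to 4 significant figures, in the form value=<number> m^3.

value=1.605e-11 m^3

Every step holds full precision, and the intermediates are displayed rounded, and one last rounding: 4 significant digits.
Sliding speed v = 173.2 mm/s = 0.1732 m/s. Distance L = v·t = 0.1732 m/s × 257.4 s = 44.58 m.
Hardness H = 0.4331 GPa = 4.331e+08 Pa.
Expressed in SI base units: W = 16.05 N, H = 4.331e+08 Pa, K = 9.712e-06.
Worn volume V = K·W·L/H = 9.712e-06 · 16.05 · 44.58 / 4.331e+08 = 1.605e-11 m³.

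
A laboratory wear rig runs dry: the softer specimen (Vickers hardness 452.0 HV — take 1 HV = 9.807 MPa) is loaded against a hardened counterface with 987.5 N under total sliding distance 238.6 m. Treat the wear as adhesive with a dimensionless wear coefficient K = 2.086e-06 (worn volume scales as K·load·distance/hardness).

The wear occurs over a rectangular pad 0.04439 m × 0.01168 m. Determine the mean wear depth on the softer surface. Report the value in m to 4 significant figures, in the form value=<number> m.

Each operation holds exact precision. Intermediate values appear rounded. Rounded once at the end: four significant digits.
Convert: Hardness H = 452.0 HV × 9.807 MPa/HV = 4433 MPa = 4.433e+09 Pa.
Convert: Contact area A = 0.04439 m × 0.01168 m = 5.185e-04 m².
Collected in SI base units: W = 987.5 N, H = 4.433e+09 Pa, K = 2.086e-06.
Archard relation: V = K·W·L/H = 2.086e-06 · 987.5 · 238.6 / 4.433e+09 = 1.109e-10 m³.
Average depth h = V/A = 1.109e-10 / 5.185e-04 = 2.139e-07 m.

value=2.139e-07 m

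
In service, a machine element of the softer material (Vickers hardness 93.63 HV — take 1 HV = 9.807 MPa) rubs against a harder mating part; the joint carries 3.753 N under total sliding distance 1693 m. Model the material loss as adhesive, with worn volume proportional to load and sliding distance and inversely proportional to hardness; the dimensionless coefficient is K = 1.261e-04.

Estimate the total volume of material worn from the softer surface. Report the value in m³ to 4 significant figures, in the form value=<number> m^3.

All working math keeps exact precision; quoted intermediates are rounded — one last rounding to 4 significant figures.
Convert: Hardness H = 93.63 HV × 9.807 MPa/HV = 918.2 MPa = 9.182e+08 Pa.
Collected in SI base units: W = 3.753 N, H = 9.182e+08 Pa, K = 1.261e-04.
Wear volume V = K·W·L/H = 1.261e-04 · 3.753 · 1693 / 9.182e+08 = 8.726e-10 m³.

value=8.726e-10 m^3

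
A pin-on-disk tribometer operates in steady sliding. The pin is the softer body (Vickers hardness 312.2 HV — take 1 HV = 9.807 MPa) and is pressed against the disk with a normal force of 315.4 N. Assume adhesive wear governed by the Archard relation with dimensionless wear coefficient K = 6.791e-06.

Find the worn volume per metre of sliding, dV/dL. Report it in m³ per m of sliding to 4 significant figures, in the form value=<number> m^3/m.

value=6.996e-13 m^3/m

All working math keeps full float precision, and the intermediates are displayed rounded. Rounded just once, at 4 significant digits.
Hardness H = 312.2 HV × 9.807 MPa/HV = 3062 MPa = 3.062e+09 Pa.
Restated in SI base units: W = 315.4 N, H = 3.062e+09 Pa, K = 6.791e-06.
Rate of wear dV/dL = K·W/H (no L dependence): 6.791e-06 · 315.4 / 3.062e+09 = 6.996e-13 m³/m.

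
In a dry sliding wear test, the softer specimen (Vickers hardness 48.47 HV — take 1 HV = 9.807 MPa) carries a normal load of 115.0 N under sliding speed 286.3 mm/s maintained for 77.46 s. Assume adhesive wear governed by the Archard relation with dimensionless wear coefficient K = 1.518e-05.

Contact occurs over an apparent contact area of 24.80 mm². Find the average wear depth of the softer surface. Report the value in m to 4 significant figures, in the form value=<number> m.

value=3.284e-06 m

The computation runs at full precision. The intermediates are displayed rounded; a single final rounding to 4 significant figures.
Sliding speed v = 286.3 mm/s = 0.2863 m/s. Distance L = v·t = 0.2863 m/s × 77.46 s = 22.18 m.
Hardness H = 48.47 HV × 9.807 MPa/HV = 475.3 MPa = 4.753e+08 Pa.
Contact area A = 24.80 mm² = 2.480e-05 m².
Collected in SI base units: W = 115.0 N, H = 4.753e+08 Pa, K = 1.518e-05.
Archard relation: V = K·W·L/H = 1.518e-05 · 115.0 · 22.18 / 4.753e+08 = 8.144e-11 m³.
Average depth h = V/A = 8.144e-11 / 2.480e-05 = 3.284e-06 m.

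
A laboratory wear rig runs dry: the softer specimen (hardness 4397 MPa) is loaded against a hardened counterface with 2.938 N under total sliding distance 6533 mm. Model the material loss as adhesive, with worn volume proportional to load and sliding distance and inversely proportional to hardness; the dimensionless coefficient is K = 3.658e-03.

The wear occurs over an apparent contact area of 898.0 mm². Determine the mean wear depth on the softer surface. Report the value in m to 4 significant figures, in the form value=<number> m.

value=1.778e-08 m

Intermediates appear rounded; each operation maintains full float precision, and rounded once at the end to four significant figures.
Convert: Distance L = 6533 mm = 6.533 m.
Convert: Hardness H = 4397 MPa = 4.397e+09 Pa.
Convert: Contact area A = 898.0 mm² = 8.980e-04 m².
Expressed in SI base units: W = 2.938 N, H = 4.397e+09 Pa, K = 3.658e-03.
Worn volume V = K·W·L/H = 3.658e-03 · 2.938 · 6.533 / 4.397e+09 = 1.597e-11 m³.
Mean wear depth h = V/A = 1.597e-11 / 8.980e-04 = 1.778e-08 m.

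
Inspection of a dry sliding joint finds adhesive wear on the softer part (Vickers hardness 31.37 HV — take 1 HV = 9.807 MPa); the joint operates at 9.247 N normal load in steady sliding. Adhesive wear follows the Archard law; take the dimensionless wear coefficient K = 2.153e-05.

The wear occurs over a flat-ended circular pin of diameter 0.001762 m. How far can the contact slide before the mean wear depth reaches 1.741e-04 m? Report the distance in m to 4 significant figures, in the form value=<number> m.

value=656.0 m

Quoted intermediates are rounded; each operation carries exact precision; a single final rounding: 4 significant digits.
Convert: Hardness H = 31.37 HV × 9.807 MPa/HV = 307.6 MPa = 3.076e+08 Pa.
Convert: Contact area A = π·d²/4 = π·(0.001762 m)²/4 = 2.438e-06 m².
Collected in SI base units: W = 9.247 N, H = 3.076e+08 Pa, K = 2.153e-05.
At the depth limit, V_lim = h_lim·A = 1.741e-04 · 2.438e-06 = 4.245e-10 m³.
Thus life L = V_lim·H/(K·W) = 4.245e-10 · 3.076e+08 / (2.153e-05 · 9.247) = 656.0 m.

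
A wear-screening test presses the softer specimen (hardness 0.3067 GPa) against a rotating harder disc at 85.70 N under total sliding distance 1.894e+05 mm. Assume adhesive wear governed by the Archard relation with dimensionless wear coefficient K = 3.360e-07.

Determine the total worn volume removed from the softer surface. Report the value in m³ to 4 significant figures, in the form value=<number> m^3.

Intermediates are shown rounded — every step carries full precision — rounded just once: 4 significant digits.
Distance covered L = 1.894e+05 mm = 189.4 m.
Hardness H = 0.3067 GPa = 3.067e+08 Pa.
Restated in SI base units: W = 85.70 N, H = 3.067e+08 Pa, K = 3.360e-07.
By Archard's law, V = K·W·L/H = 3.360e-07 · 85.70 · 189.4 / 3.067e+08 = 1.778e-11 m³.

value=1.778e-11 m^3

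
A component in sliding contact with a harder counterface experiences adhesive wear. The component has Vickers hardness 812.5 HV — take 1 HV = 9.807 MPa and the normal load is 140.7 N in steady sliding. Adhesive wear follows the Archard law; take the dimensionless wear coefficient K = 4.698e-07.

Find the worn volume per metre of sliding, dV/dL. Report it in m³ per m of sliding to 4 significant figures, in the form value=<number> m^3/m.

value=8.296e-15 m^3/m

Each operation runs at full precision — intermediate values are printed rounded, and one last rounding to 4 significant digits.
Convert: Hardness H = 812.5 HV × 9.807 MPa/HV = 7968 MPa = 7.968e+09 Pa.
Collected in SI base units: W = 140.7 N, H = 7.968e+09 Pa, K = 4.698e-07.
Sliding wear rate dV/dL = K·W/H, per unit distance: 4.698e-07 · 140.7 / 7.968e+09 = 8.296e-15 m³/m.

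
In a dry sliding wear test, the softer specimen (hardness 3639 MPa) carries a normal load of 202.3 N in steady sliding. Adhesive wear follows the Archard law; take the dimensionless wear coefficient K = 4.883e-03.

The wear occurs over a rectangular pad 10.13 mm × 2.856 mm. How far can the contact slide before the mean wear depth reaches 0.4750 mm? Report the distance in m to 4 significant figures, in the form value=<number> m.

Intermediate values are displayed rounded — the algebra keeps exact precision — one final rounding, at four significant figures.
Hardness H = 3639 MPa = 3.639e+09 Pa.
Pad sides 10.13 mm × 2.856 mm = 0.01013 m × 0.002856 m. Contact area A = 0.01013 m × 0.002856 m = 2.893e-05 m².
Depth limit h_lim = 0.4750 mm = 4.750e-04 m.
Collected in SI base units: W = 202.3 N, H = 3.639e+09 Pa, K = 4.883e-03.
Limit volume V_lim = h_lim·A = 4.750e-04 · 2.893e-05 = 1.374e-08 m³.
Sliding life L = V_lim·H/(K·W) = 1.374e-08 · 3.639e+09 / (4.883e-03 · 202.3) = 50.62 m.

value=50.62 m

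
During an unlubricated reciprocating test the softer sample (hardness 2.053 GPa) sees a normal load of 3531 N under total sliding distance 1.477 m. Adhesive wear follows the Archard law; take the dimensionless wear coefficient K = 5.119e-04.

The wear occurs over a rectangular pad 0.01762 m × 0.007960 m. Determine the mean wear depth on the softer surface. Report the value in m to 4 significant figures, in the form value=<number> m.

Displayed values are rounded. The computation runs at full float precision; a single final rounding, at 4 significant digits.
Convert: Hardness H = 2.053 GPa = 2.053e+09 Pa.
Convert: Contact area A = 0.01762 m × 0.007960 m = 1.403e-04 m².
In SI base units: W = 3531 N, H = 2.053e+09 Pa, K = 5.119e-04.
Volume removed: V = K·W·L/H = 5.119e-04 · 3531 · 1.477 / 2.053e+09 = 1.300e-09 m³.
Mean wear depth h = V/A = 1.300e-09 / 1.403e-04 = 9.272e-06 m.

value=9.272e-06 m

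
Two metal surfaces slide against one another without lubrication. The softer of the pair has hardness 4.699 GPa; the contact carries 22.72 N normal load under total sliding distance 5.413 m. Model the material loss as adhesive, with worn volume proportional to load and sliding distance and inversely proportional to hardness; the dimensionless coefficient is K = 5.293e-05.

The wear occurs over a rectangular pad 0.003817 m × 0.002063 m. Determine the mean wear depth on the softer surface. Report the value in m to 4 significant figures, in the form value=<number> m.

All arithmetic keeps exact precision. Intermediates are printed rounded. Rounded just once, at 4 significant figures.
Convert: Hardness H = 4.699 GPa = 4.699e+09 Pa.
Convert: Contact area A = 0.003817 m × 0.002063 m = 7.874e-06 m².
SI base units throughout: W = 22.72 N, H = 4.699e+09 Pa, K = 5.293e-05.
Apply Archard: V = K·W·L/H = 5.293e-05 · 22.72 · 5.413 / 4.699e+09 = 1.385e-12 m³.
Mean depth h = V/A = 1.385e-12 / 7.874e-06 = 1.759e-07 m.

value=1.759e-07 m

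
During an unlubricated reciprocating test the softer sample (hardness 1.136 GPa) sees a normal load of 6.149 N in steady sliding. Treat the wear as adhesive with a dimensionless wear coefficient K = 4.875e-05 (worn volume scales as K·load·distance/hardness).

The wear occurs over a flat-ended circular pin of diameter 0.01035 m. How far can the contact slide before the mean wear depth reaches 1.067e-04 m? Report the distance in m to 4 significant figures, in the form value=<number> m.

value=3.402e+04 m

The algebra carries full float precision — intermediates are displayed rounded — rounded once at the end to 4 significant figures.
Hardness H = 1.136 GPa = 1.136e+09 Pa.
Contact area A = π·d²/4 = π·(0.01035 m)²/4 = 8.413e-05 m².
SI base units throughout: W = 6.149 N, H = 1.136e+09 Pa, K = 4.875e-05.
Permissible volume V_lim = h_lim·A = 1.067e-04 · 8.413e-05 = 8.977e-09 m³.
Thus life L = V_lim·H/(K·W) = 8.977e-09 · 1.136e+09 / (4.875e-05 · 6.149) = 3.402e+04 m.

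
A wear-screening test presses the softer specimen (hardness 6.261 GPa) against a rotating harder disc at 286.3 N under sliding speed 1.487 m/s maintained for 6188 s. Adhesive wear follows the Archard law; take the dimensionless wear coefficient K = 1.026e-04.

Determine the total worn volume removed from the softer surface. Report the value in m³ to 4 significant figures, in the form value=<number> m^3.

value=4.317e-08 m^3

Shown intermediates are rounded — the computation keeps full precision; a single final rounding, at 4 significant figures.
Sliding distance L = v·t = 1.487 m/s × 6188 s = 9202 m.
Hardness H = 6.261 GPa = 6.261e+09 Pa.
SI base units throughout: W = 286.3 N, H = 6.261e+09 Pa, K = 1.026e-04.
Archard volume V = K·W·L/H = 1.026e-04 · 286.3 · 9202 / 6.261e+09 = 4.317e-08 m³.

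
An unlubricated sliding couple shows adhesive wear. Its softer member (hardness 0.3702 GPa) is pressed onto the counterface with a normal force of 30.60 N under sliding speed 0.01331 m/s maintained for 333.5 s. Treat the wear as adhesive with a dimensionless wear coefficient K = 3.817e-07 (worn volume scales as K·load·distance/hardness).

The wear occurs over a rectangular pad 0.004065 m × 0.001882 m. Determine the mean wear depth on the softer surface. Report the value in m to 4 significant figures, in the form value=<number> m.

value=1.831e-08 m

Intermediates are shown rounded, and the computation keeps full float precision, and rounded just once to four significant digits.
Path length L = v·t = 0.01331 m/s × 333.5 s = 4.439 m.
Hardness H = 0.3702 GPa = 3.702e+08 Pa.
Contact area A = 0.004065 m × 0.001882 m = 7.650e-06 m².
In SI base units: W = 30.60 N, H = 3.702e+08 Pa, K = 3.817e-07.
Volume removed: V = K·W·L/H = 3.817e-07 · 30.60 · 4.439 / 3.702e+08 = 1.400e-13 m³.
Average depth h = V/A = 1.400e-13 / 7.650e-06 = 1.831e-08 m.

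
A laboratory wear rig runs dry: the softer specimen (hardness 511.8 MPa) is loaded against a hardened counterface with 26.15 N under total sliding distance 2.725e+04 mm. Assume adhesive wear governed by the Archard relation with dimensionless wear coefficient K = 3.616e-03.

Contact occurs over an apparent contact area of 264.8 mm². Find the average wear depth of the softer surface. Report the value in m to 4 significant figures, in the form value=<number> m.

value=1.901e-05 m

The algebra holds full float precision — quoted intermediates are rounded, and one last rounding, at 4 significant digits.
Convert: Path length L = 2.725e+04 mm = 27.25 m.
Convert: Hardness H = 511.8 MPa = 5.118e+08 Pa.
Convert: Contact area A = 264.8 mm² = 2.648e-04 m².
Working in SI base units: W = 26.15 N, H = 5.118e+08 Pa, K = 3.616e-03.
Archard relation: V = K·W·L/H = 3.616e-03 · 26.15 · 27.25 / 5.118e+08 = 5.035e-09 m³.
Mean depth h = V/A = 5.035e-09 / 2.648e-04 = 1.901e-05 m.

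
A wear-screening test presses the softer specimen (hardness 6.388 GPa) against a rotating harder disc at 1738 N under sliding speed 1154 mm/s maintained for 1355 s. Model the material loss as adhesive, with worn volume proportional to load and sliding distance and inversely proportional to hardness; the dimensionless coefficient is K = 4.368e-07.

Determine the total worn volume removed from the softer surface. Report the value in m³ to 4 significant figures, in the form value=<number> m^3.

value=1.858e-10 m^3

Intermediate values are displayed rounded — every step runs at exact precision. Rounded once at the end to four significant digits.
Sliding speed v = 1154 mm/s = 1.154 m/s. Distance L = v·t = 1.154 m/s × 1355 s = 1564 m.
Hardness H = 6.388 GPa = 6.388e+09 Pa.
In SI base units: W = 1738 N, H = 6.388e+09 Pa, K = 4.368e-07.
The Archard volume V = K·W·L/H = 4.368e-07 · 1738 · 1564 / 6.388e+09 = 1.858e-10 m³.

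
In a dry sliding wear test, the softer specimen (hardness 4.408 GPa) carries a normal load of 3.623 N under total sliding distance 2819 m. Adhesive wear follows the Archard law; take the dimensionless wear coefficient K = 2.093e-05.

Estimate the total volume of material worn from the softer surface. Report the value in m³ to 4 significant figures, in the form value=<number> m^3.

value=4.849e-11 m^3

The computation keeps full precision — printed values are rounded; a lone final rounding, at four significant figures.
Hardness H = 4.408 GPa = 4.408e+09 Pa.
SI base units throughout: W = 3.623 N, H = 4.408e+09 Pa, K = 2.093e-05.
Apply Archard: V = K·W·L/H = 2.093e-05 · 3.623 · 2819 / 4.408e+09 = 4.849e-11 m³.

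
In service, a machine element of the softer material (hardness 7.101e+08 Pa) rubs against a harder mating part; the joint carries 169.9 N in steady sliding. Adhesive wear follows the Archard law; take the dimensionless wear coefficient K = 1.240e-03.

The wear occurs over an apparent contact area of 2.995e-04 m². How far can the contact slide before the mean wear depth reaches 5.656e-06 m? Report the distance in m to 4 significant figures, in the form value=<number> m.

Every step holds full float precision. The intermediates are displayed rounded. Rounded once at the end to four significant digits.
In SI base units, W = 169.9 N, H = 7.101e+08 Pa, K = 1.240e-03.
Allowed volume V_lim = h_lim·A = 5.656e-06 · 2.995e-04 = 1.694e-09 m³.
Life L = V_lim·H/(K·W) = 1.694e-09 · 7.101e+08 / (1.240e-03 · 169.9) = 5.710 m.

value=5.710 m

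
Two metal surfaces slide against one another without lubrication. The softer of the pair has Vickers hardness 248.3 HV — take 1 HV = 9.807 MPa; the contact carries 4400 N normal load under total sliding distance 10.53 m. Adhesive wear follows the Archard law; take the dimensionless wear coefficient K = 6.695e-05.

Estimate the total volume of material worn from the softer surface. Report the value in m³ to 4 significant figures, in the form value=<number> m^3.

All arithmetic keeps full float precision; intermediate values are printed rounded; rounded just once: 4 significant figures.
Convert: Hardness H = 248.3 HV × 9.807 MPa/HV = 2435 MPa = 2.435e+09 Pa.
As SI base values: W = 4400 N, H = 2.435e+09 Pa, K = 6.695e-05.
The Archard volume V = K·W·L/H = 6.695e-05 · 4400 · 10.53 / 2.435e+09 = 1.274e-09 m³.

value=1.274e-09 m^3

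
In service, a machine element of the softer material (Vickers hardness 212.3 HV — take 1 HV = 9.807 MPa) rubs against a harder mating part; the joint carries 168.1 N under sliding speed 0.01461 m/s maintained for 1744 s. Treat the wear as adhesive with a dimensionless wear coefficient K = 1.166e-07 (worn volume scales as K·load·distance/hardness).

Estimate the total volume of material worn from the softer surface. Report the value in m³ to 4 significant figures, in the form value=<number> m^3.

All working math keeps exact precision; quoted intermediates are rounded — a lone final rounding, at four significant figures.
Distance L = v·t = 0.01461 m/s × 1744 s = 25.48 m.
Hardness H = 212.3 HV × 9.807 MPa/HV = 2082 MPa = 2.082e+09 Pa.
In SI base units, W = 168.1 N, H = 2.082e+09 Pa, K = 1.166e-07.
Wear volume V = K·W·L/H = 1.166e-07 · 168.1 · 25.48 / 2.082e+09 = 2.399e-13 m³.

value=2.399e-13 m^3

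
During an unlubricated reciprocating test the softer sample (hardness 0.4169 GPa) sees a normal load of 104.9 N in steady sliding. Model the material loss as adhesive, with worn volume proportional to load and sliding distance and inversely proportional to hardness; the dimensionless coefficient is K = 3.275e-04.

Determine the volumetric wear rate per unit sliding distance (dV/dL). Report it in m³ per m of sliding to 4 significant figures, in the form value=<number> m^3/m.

value=8.241e-11 m^3/m

Intermediate values appear rounded — all working math maintains full precision. Rounded once at the end to 4 significant figures.
Convert: Hardness H = 0.4169 GPa = 4.169e+08 Pa.
Working in SI base units: W = 104.9 N, H = 4.169e+08 Pa, K = 3.275e-04.
Volumetric rate dV/dL = K·W/H: 3.275e-04 · 104.9 / 4.169e+08 = 8.241e-11 m³/m.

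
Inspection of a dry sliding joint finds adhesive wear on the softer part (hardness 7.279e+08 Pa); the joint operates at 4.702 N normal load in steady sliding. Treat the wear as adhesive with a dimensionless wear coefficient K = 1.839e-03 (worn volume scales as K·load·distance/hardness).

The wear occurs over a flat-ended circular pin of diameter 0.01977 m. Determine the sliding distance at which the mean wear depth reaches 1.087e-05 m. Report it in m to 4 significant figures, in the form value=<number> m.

value=280.9 m

Each operation maintains full float precision — intermediate values appear rounded, and a lone final rounding: four significant digits.
Convert: Contact area A = π·d²/4 = π·(0.01977 m)²/4 = 3.070e-04 m².
Working in SI base units: W = 4.702 N, H = 7.279e+08 Pa, K = 1.839e-03.
At the depth limit, V_lim = h_lim·A = 1.087e-05 · 3.070e-04 = 3.337e-09 m³.
Sliding life L = V_lim·H/(K·W) = 3.337e-09 · 7.279e+08 / (1.839e-03 · 4.702) = 280.9 m.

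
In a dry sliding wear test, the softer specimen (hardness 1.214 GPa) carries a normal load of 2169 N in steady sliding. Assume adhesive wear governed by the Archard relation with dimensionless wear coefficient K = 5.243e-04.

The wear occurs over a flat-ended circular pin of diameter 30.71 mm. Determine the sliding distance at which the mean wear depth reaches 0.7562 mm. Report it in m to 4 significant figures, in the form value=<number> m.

value=598.0 m

The algebra keeps full float precision; intermediate values appear rounded — one final rounding to four significant digits.
Convert: Hardness H = 1.214 GPa = 1.214e+09 Pa.
Convert: Pin diameter d = 30.71 mm = 0.03071 m. Contact area A = π·d²/4 = π·(0.03071 m)²/4 = 7.407e-04 m².
Convert: Depth limit h_lim = 0.7562 mm = 7.562e-04 m.
As SI base values: W = 2169 N, H = 1.214e+09 Pa, K = 5.243e-04.
At the depth limit, V_lim = h_lim·A = 7.562e-04 · 7.407e-04 = 5.601e-07 m³.
Inverting, life L = V_lim·H/(K·W) = 5.601e-07 · 1.214e+09 / (5.243e-04 · 2169) = 598.0 m.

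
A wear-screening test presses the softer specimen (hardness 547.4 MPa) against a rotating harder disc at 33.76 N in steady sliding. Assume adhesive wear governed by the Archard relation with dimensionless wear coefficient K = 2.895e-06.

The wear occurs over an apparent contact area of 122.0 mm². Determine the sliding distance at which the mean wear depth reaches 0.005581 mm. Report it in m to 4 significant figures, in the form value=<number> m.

Every step keeps exact precision, and intermediate values appear rounded; rounded just once, at four significant figures.
Hardness H = 547.4 MPa = 5.474e+08 Pa.
Contact area A = 122.0 mm² = 1.220e-04 m².
Depth limit h_lim = 0.005581 mm = 5.581e-06 m.
SI base units throughout: W = 33.76 N, H = 5.474e+08 Pa, K = 2.895e-06.
Volume at the limit: V_lim = h_lim·A = 5.581e-06 · 1.220e-04 = 6.809e-10 m³.
Sliding life L = V_lim·H/(K·W) = 6.809e-10 · 5.474e+08 / (2.895e-06 · 33.76) = 3814 m.

value=3814 m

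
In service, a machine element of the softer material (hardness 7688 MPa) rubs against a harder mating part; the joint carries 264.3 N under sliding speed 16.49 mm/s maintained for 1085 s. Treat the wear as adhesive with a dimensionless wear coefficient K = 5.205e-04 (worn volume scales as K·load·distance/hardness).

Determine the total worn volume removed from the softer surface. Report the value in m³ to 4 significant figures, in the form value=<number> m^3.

value=3.202e-10 m^3

Intermediate values are shown rounded. All arithmetic maintains exact precision — rounded just once: four significant digits.
Sliding speed v = 16.49 mm/s = 0.01649 m/s. Distance covered L = v·t = 0.01649 m/s × 1085 s = 17.89 m.
Hardness H = 7688 MPa = 7.688e+09 Pa.
Expressed in SI base units: W = 264.3 N, H = 7.688e+09 Pa, K = 5.205e-04.
Archard volume V = K·W·L/H = 5.205e-04 · 264.3 · 17.89 / 7.688e+09 = 3.202e-10 m³.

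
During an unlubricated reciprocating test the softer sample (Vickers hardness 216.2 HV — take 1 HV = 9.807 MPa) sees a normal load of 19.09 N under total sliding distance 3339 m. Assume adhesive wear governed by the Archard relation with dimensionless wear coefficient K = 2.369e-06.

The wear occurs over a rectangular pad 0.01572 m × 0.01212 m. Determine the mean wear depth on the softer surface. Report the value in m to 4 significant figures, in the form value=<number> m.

value=3.738e-07 m

Every step maintains full float precision. Intermediate values are displayed rounded. Rounded just once, at 4 significant digits.
Hardness H = 216.2 HV × 9.807 MPa/HV = 2120 MPa = 2.120e+09 Pa.
Contact area A = 0.01572 m × 0.01212 m = 1.905e-04 m².
In SI base units: W = 19.09 N, H = 2.120e+09 Pa, K = 2.369e-06.
Volume removed: V = K·W·L/H = 2.369e-06 · 19.09 · 3339 / 2.120e+09 = 7.122e-11 m³.
Mean wear depth h = V/A = 7.122e-11 / 1.905e-04 = 3.738e-07 m.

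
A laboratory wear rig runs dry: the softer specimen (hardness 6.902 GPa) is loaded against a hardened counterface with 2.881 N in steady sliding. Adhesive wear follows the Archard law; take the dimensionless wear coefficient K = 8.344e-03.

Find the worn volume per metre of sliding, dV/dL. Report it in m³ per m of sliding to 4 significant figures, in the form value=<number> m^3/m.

Intermediate values are displayed rounded. All working math runs at full precision, and one last rounding to four significant digits.
Hardness H = 6.902 GPa = 6.902e+09 Pa.
SI base units throughout: W = 2.881 N, H = 6.902e+09 Pa, K = 8.344e-03.
The wear rate dV/dL = K·W/H, so: 8.344e-03 · 2.881 / 6.902e+09 = 3.483e-12 m³/m.

value=3.483e-12 m^3/m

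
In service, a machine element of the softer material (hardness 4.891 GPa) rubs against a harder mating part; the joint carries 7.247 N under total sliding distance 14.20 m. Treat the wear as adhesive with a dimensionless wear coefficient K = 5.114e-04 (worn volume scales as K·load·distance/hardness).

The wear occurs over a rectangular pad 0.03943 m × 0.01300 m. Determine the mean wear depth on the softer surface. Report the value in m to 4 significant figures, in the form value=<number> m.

value=2.099e-08 m

The algebra holds exact precision — printed values are rounded; one final rounding to 4 significant digits.
Convert: Hardness H = 4.891 GPa = 4.891e+09 Pa.
Convert: Contact area A = 0.03943 m × 0.01300 m = 5.126e-04 m².
Collected in SI base units: W = 7.247 N, H = 4.891e+09 Pa, K = 5.114e-04.
Archard relation: V = K·W·L/H = 5.114e-04 · 7.247 · 14.20 / 4.891e+09 = 1.076e-11 m³.
Average depth h = V/A = 1.076e-11 / 5.126e-04 = 2.099e-08 m.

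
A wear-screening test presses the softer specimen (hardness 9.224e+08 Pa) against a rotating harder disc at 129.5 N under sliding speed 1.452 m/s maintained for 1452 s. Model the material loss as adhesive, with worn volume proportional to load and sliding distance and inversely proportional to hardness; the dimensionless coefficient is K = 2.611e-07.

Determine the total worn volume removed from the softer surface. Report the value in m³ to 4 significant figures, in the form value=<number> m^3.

Shown intermediates are rounded — each operation holds full float precision — a single final rounding: 4 significant figures.
The distance L = v·t = 1.452 m/s × 1452 s = 2108 m.
As SI base values: W = 129.5 N, H = 9.224e+08 Pa, K = 2.611e-07.
Worn volume V = K·W·L/H = 2.611e-07 · 129.5 · 2108 / 9.224e+08 = 7.728e-11 m³.

value=7.728e-11 m^3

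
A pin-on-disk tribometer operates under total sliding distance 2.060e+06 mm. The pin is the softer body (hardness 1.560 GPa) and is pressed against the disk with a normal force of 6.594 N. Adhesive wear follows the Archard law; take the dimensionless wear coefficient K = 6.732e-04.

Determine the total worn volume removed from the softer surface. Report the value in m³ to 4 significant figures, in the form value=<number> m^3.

The algebra holds full precision, and shown intermediates are rounded. Rounded just once to 4 significant digits.
The distance L = 2.060e+06 mm = 2060 m.
Hardness H = 1.560 GPa = 1.560e+09 Pa.
Restated in SI base units: W = 6.594 N, H = 1.560e+09 Pa, K = 6.732e-04.
Apply Archard: V = K·W·L/H = 6.732e-04 · 6.594 · 2060 / 1.560e+09 = 5.862e-09 m³.

value=5.862e-09 m^3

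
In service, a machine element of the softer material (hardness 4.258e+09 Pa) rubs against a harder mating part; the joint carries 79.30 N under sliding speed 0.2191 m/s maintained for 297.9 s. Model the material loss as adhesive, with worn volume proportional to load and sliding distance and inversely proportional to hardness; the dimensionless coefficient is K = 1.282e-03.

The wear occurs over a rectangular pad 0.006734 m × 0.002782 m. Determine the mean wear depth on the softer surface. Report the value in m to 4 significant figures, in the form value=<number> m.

value=8.318e-05 m

Displayed values are rounded. All arithmetic keeps full precision — one final rounding, at four significant figures.
The distance L = v·t = 0.2191 m/s × 297.9 s = 65.27 m.
Contact area A = 0.006734 m × 0.002782 m = 1.873e-05 m².
In SI base units, W = 79.30 N, H = 4.258e+09 Pa, K = 1.282e-03.
Archard volume V = K·W·L/H = 1.282e-03 · 79.30 · 65.27 / 4.258e+09 = 1.558e-09 m³.
Depth h = V/A = 1.558e-09 / 1.873e-05 = 8.318e-05 m.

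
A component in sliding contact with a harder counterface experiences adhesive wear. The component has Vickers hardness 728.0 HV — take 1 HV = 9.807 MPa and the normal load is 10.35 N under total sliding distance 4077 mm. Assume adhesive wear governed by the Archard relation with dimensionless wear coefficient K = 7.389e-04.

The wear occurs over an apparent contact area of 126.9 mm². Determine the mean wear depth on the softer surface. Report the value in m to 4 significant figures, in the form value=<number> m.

value=3.441e-08 m

Every step maintains full precision; intermediate values appear rounded — a lone final rounding, at 4 significant figures.
Distance covered L = 4077 mm = 4.077 m.
Hardness H = 728.0 HV × 9.807 MPa/HV = 7139 MPa = 7.139e+09 Pa.
Contact area A = 126.9 mm² = 1.269e-04 m².
In SI base units: W = 10.35 N, H = 7.139e+09 Pa, K = 7.389e-04.
Archard volume V = K·W·L/H = 7.389e-04 · 10.35 · 4.077 / 7.139e+09 = 4.367e-12 m³.
Mean depth h = V/A = 4.367e-12 / 1.269e-04 = 3.441e-08 m.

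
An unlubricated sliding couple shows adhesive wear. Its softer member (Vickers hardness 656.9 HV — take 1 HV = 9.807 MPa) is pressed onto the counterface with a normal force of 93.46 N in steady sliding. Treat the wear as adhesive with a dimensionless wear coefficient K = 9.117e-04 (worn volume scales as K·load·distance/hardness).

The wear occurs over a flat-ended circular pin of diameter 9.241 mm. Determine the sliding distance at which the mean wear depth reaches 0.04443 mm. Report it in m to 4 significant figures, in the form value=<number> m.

value=225.3 m

The algebra holds full precision; quoted intermediates are rounded, and one last rounding, at 4 significant digits.
Convert: Hardness H = 656.9 HV × 9.807 MPa/HV = 6442 MPa = 6.442e+09 Pa.
Convert: Pin diameter d = 9.241 mm = 0.009241 m. Contact area A = π·d²/4 = π·(0.009241 m)²/4 = 6.707e-05 m².
Convert: Depth limit h_lim = 0.04443 mm = 4.443e-05 m.
In SI base units, W = 93.46 N, H = 6.442e+09 Pa, K = 9.117e-04.
Limit volume V_lim = h_lim·A = 4.443e-05 · 6.707e-05 = 2.980e-09 m³.
Thus life L = V_lim·H/(K·W) = 2.980e-09 · 6.442e+09 / (9.117e-04 · 93.46) = 225.3 m.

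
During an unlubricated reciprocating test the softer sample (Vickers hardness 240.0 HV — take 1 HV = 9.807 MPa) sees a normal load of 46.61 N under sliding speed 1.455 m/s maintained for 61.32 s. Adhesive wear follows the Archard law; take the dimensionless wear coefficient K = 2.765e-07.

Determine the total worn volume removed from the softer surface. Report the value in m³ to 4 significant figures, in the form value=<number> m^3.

The intermediates are displayed rounded. The computation keeps exact precision. Rounded once at the end to four significant figures.
Convert: Distance L = v·t = 1.455 m/s × 61.32 s = 89.22 m.
Convert: Hardness H = 240.0 HV × 9.807 MPa/HV = 2354 MPa = 2.354e+09 Pa.
Working in SI base units: W = 46.61 N, H = 2.354e+09 Pa, K = 2.765e-07.
Archard volume V = K·W·L/H = 2.765e-07 · 46.61 · 89.22 / 2.354e+09 = 4.885e-13 m³.

value=4.885e-13 m^3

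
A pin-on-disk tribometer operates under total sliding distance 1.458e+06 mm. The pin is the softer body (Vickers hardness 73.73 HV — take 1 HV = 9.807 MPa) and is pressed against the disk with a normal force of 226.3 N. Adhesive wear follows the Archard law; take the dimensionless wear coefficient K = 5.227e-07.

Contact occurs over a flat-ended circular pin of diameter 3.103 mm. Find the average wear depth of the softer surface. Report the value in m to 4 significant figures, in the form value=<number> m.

The computation runs at full precision — intermediate values appear rounded, and a single final rounding: four significant figures.
Convert: Sliding distance L = 1.458e+06 mm = 1458 m.
Convert: Hardness H = 73.73 HV × 9.807 MPa/HV = 723.1 MPa = 7.231e+08 Pa.
Convert: Pin diameter d = 3.103 mm = 0.003103 m. Contact area A = π·d²/4 = π·(0.003103 m)²/4 = 7.562e-06 m².
In SI base units, W = 226.3 N, H = 7.231e+08 Pa, K = 5.227e-07.
Worn volume V = K·W·L/H = 5.227e-07 · 226.3 · 1458 / 7.231e+08 = 2.385e-10 m³.
Depth of wear h = V/A = 2.385e-10 / 7.562e-06 = 3.154e-05 m.

value=3.154e-05 m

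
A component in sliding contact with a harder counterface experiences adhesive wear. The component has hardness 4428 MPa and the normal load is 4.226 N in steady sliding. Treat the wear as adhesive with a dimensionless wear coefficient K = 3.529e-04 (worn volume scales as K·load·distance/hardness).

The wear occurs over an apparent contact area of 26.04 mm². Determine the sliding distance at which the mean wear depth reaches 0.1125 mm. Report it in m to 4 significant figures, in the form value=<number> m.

value=8698 m

Intermediate values appear rounded. Every step runs at full float precision, and a single final rounding to 4 significant figures.
Hardness H = 4428 MPa = 4.428e+09 Pa.
Contact area A = 26.04 mm² = 2.604e-05 m².
Depth limit h_lim = 0.1125 mm = 1.125e-04 m.
In SI base units: W = 4.226 N, H = 4.428e+09 Pa, K = 3.529e-04.
Permissible volume V_lim = h_lim·A = 1.125e-04 · 2.604e-05 = 2.930e-09 m³.
Sliding life L = V_lim·H/(K·W) = 2.930e-09 · 4.428e+09 / (3.529e-04 · 4.226) = 8698 m.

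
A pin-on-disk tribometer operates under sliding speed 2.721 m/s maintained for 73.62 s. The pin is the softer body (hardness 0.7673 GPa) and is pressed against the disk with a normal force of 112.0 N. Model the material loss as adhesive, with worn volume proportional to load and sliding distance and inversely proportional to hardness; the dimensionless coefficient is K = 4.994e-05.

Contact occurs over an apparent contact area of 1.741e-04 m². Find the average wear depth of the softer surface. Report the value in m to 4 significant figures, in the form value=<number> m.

value=8.387e-06 m

The intermediates are displayed rounded, and every step keeps full float precision. Rounded just once to 4 significant digits.
Path length L = v·t = 2.721 m/s × 73.62 s = 200.3 m.
Hardness H = 0.7673 GPa = 7.673e+08 Pa.
As SI base values: W = 112.0 N, H = 7.673e+08 Pa, K = 4.994e-05.
The Archard volume V = K·W·L/H = 4.994e-05 · 112.0 · 200.3 / 7.673e+08 = 1.460e-09 m³.
Mean depth h = V/A = 1.460e-09 / 1.741e-04 = 8.387e-06 m.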